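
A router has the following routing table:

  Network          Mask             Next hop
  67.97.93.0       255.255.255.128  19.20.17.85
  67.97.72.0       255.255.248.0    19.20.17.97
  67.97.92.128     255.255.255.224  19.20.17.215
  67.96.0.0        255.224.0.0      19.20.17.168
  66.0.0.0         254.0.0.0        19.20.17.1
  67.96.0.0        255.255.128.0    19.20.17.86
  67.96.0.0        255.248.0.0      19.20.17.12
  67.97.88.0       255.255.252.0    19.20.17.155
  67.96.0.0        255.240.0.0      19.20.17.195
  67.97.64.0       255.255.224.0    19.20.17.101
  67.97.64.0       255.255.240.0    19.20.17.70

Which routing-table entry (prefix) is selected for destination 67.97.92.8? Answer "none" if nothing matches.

Entries matching 67.97.92.8:
  66.0.0.0/7 (66.0.0.0 - 67.255.255.255)
  67.96.0.0/11 (67.96.0.0 - 67.127.255.255)
  67.96.0.0/12 (67.96.0.0 - 67.111.255.255)
  67.96.0.0/13 (67.96.0.0 - 67.103.255.255)
  67.97.64.0/19 (67.97.64.0 - 67.97.95.255)
Most specific is 67.97.64.0/19.

67.97.64.0/19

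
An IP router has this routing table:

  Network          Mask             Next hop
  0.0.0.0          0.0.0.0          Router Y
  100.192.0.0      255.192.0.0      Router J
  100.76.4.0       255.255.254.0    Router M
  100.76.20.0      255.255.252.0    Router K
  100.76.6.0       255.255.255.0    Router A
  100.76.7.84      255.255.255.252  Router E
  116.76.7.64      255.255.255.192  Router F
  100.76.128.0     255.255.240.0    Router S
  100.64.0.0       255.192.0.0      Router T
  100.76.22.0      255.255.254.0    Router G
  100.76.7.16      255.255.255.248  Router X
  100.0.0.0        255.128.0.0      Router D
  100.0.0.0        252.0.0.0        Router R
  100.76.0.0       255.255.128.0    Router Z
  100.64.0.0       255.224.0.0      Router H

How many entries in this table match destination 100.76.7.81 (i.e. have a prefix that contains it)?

Prefixes containing 100.76.7.81:
  0.0.0.0/0 (default, matches everything)
  100.0.0.0/6 (100.0.0.0 - 103.255.255.255)
  100.0.0.0/9 (100.0.0.0 - 100.127.255.255)
  100.64.0.0/10 (100.64.0.0 - 100.127.255.255)
  100.64.0.0/11 (100.64.0.0 - 100.95.255.255)
  100.76.0.0/17 (100.76.0.0 - 100.76.127.255)
Total matching entries: 6.

6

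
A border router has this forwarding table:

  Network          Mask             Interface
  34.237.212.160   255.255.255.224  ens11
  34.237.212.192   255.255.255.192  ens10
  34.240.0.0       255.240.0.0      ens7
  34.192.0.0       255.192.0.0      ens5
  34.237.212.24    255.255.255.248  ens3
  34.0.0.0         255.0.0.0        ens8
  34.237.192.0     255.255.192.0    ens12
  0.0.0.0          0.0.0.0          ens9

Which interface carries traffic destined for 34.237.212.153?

ens12

Routes whose prefix contains 34.237.212.153:
  0.0.0.0/0 (default, matches everything) -> ens9
  34.0.0.0/8 (34.0.0.0 - 34.255.255.255) -> ens8
  34.192.0.0/10 (34.192.0.0 - 34.255.255.255) -> ens5
  34.237.192.0/18 (34.237.192.0 - 34.237.255.255) -> ens12
More-specific entries that do NOT match:
  34.237.212.24/29 (34.237.212.24 - 34.237.212.31) does not contain 34.237.212.153
  34.237.212.160/27 (34.237.212.160 - 34.237.212.191) does not contain 34.237.212.153
  34.237.212.192/26 (34.237.212.192 - 34.237.212.255) does not contain 34.237.212.153
Longest matching prefix is /18 -> interface ens12.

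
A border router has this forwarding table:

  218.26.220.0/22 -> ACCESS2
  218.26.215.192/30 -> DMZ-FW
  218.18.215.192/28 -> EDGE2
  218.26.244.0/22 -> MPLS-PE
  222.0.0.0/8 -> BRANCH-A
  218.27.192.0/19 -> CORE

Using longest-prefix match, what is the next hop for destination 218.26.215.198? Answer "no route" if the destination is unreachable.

No entry's prefix contains 218.26.215.198; there is no default route.

no route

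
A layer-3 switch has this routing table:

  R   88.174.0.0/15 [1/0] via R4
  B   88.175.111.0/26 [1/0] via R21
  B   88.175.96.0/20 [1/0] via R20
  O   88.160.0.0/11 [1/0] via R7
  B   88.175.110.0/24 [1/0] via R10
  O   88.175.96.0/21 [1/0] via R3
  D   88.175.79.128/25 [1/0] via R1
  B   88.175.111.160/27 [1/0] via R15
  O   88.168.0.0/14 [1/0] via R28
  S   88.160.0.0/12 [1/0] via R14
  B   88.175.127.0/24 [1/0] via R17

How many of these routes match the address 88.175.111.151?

Prefixes containing 88.175.111.151:
  88.160.0.0/11 (88.160.0.0 - 88.191.255.255)
  88.160.0.0/12 (88.160.0.0 - 88.175.255.255)
  88.174.0.0/15 (88.174.0.0 - 88.175.255.255)
  88.175.96.0/20 (88.175.96.0 - 88.175.111.255)
Total matching entries: 4.

4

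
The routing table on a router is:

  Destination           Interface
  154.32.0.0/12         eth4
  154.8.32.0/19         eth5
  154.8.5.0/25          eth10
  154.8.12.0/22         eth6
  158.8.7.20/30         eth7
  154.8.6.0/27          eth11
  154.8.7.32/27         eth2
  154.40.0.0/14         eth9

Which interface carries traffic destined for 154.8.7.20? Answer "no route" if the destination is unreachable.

no route

No entry's prefix contains 154.8.7.20; there is no default route.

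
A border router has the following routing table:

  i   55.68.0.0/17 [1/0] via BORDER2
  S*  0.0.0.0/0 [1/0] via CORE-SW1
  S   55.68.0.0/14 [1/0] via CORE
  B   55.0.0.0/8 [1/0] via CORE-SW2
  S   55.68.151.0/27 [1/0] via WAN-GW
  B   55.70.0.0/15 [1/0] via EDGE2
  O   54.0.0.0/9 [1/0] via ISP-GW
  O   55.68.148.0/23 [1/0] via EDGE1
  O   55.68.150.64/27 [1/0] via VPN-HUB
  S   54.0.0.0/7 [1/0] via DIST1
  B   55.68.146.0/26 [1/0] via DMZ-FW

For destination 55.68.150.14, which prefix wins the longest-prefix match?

Entries matching 55.68.150.14:
  0.0.0.0/0 (default, matches everything)
  54.0.0.0/7 (54.0.0.0 - 55.255.255.255)
  55.0.0.0/8 (55.0.0.0 - 55.255.255.255)
  55.68.0.0/14 (55.68.0.0 - 55.71.255.255)
Most specific is 55.68.0.0/14.

55.68.0.0/14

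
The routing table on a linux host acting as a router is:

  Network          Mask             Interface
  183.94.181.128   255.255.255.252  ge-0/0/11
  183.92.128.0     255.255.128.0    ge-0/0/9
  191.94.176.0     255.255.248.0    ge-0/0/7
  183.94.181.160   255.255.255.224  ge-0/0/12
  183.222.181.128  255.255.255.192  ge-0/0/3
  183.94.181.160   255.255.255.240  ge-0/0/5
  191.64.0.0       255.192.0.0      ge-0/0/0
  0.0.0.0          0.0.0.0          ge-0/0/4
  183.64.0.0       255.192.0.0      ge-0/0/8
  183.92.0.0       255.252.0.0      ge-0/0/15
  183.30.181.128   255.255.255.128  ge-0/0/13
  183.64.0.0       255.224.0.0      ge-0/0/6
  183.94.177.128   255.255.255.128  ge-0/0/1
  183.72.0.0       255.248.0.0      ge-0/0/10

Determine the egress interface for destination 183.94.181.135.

Routes whose prefix contains 183.94.181.135:
  0.0.0.0/0 (default, matches everything) -> ge-0/0/4
  183.64.0.0/10 (183.64.0.0 - 183.127.255.255) -> ge-0/0/8
  183.64.0.0/11 (183.64.0.0 - 183.95.255.255) -> ge-0/0/6
  183.92.0.0/14 (183.92.0.0 - 183.95.255.255) -> ge-0/0/15
More-specific entries that do NOT match:
  183.94.181.128/30 (183.94.181.128 - 183.94.181.131) does not contain 183.94.181.135
  183.94.181.160/28 (183.94.181.160 - 183.94.181.175) does not contain 183.94.181.135
  183.94.181.160/27 (183.94.181.160 - 183.94.181.191) does not contain 183.94.181.135
  183.222.181.128/26 (183.222.181.128 - 183.222.181.191) does not contain 183.94.181.135
  183.30.181.128/25 (183.30.181.128 - 183.30.181.255) does not contain 183.94.181.135
  183.94.177.128/25 (183.94.177.128 - 183.94.177.255) does not contain 183.94.181.135
  191.94.176.0/21 (191.94.176.0 - 191.94.183.255) does not contain 183.94.181.135
  183.92.128.0/17 (183.92.128.0 - 183.92.255.255) does not contain 183.94.181.135
Longest matching prefix is /14 -> interface ge-0/0/15.

ge-0/0/15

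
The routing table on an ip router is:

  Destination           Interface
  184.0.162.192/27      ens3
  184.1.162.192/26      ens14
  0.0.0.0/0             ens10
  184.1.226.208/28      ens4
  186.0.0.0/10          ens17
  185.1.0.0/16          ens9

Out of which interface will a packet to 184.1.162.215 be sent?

Routes whose prefix contains 184.1.162.215:
  0.0.0.0/0 (default, matches everything) -> ens10
  184.1.162.192/26 (184.1.162.192 - 184.1.162.255) -> ens14
More-specific entries that do NOT match:
  184.1.226.208/28 (184.1.226.208 - 184.1.226.223) does not contain 184.1.162.215
  184.0.162.192/27 (184.0.162.192 - 184.0.162.223) does not contain 184.1.162.215
Longest matching prefix is /26 -> interface ens14.

ens14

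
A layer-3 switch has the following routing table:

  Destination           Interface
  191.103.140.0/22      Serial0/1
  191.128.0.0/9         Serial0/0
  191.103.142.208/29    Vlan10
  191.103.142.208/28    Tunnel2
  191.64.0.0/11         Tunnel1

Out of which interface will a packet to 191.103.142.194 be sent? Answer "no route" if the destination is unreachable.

Serial0/1

Routes whose prefix contains 191.103.142.194:
  191.103.140.0/22 (191.103.140.0 - 191.103.143.255) -> Serial0/1
More-specific entries that do NOT match:
  191.103.142.208/29 (191.103.142.208 - 191.103.142.215) does not contain 191.103.142.194
  191.103.142.208/28 (191.103.142.208 - 191.103.142.223) does not contain 191.103.142.194
Longest matching prefix is /22 -> interface Serial0/1.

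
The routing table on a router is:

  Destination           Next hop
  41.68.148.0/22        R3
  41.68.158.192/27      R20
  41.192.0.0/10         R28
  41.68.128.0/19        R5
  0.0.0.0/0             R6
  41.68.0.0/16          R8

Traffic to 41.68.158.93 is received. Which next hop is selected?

Routes whose prefix contains 41.68.158.93:
  0.0.0.0/0 (default, matches everything) -> R6
  41.68.0.0/16 (41.68.0.0 - 41.68.255.255) -> R8
  41.68.128.0/19 (41.68.128.0 - 41.68.159.255) -> R5
More-specific entries that do NOT match:
  41.68.158.192/27 (41.68.158.192 - 41.68.158.223) does not contain 41.68.158.93
  41.68.148.0/22 (41.68.148.0 - 41.68.151.255) does not contain 41.68.158.93
Longest matching prefix is /19 -> next hop R5.

R5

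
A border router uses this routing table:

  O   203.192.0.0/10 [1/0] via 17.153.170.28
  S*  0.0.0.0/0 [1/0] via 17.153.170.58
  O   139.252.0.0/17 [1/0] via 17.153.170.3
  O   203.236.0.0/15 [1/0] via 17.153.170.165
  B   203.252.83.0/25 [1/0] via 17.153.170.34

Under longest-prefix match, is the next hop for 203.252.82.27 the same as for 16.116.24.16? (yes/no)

no

203.252.82.27: longest match 203.192.0.0/10 -> 17.153.170.28
16.116.24.16: longest match 0.0.0.0/0 -> 17.153.170.58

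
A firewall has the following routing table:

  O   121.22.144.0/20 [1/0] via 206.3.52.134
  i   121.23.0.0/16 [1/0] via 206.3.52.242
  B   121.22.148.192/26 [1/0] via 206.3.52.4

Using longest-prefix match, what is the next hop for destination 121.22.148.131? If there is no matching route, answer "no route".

206.3.52.134

Routes whose prefix contains 121.22.148.131:
  121.22.144.0/20 (121.22.144.0 - 121.22.159.255) -> 206.3.52.134
More-specific entries that do NOT match:
  121.22.148.192/26 (121.22.148.192 - 121.22.148.255) does not contain 121.22.148.131
Longest matching prefix is /20 -> next hop 206.3.52.134.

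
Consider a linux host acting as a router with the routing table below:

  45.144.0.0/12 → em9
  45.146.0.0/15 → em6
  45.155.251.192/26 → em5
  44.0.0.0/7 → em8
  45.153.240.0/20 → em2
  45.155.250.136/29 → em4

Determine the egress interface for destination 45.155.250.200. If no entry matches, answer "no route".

Routes whose prefix contains 45.155.250.200:
  44.0.0.0/7 (44.0.0.0 - 45.255.255.255) -> em8
  45.144.0.0/12 (45.144.0.0 - 45.159.255.255) -> em9
More-specific entries that do NOT match:
  45.155.250.136/29 (45.155.250.136 - 45.155.250.143) does not contain 45.155.250.200
  45.155.251.192/26 (45.155.251.192 - 45.155.251.255) does not contain 45.155.250.200
  45.153.240.0/20 (45.153.240.0 - 45.153.255.255) does not contain 45.155.250.200
  45.146.0.0/15 (45.146.0.0 - 45.147.255.255) does not contain 45.155.250.200
Longest matching prefix is /12 -> interface em9.

em9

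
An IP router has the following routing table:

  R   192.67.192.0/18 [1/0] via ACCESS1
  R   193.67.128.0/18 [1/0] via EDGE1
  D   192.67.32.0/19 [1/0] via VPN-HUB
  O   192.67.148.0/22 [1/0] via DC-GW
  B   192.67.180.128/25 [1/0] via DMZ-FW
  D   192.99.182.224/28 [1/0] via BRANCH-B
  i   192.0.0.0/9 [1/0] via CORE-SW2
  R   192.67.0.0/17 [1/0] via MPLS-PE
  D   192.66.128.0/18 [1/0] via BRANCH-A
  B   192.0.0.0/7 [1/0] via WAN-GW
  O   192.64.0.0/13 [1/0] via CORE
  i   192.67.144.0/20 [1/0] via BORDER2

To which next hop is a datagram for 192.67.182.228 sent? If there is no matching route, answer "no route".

CORE

Routes whose prefix contains 192.67.182.228:
  192.0.0.0/7 (192.0.0.0 - 193.255.255.255) -> WAN-GW
  192.0.0.0/9 (192.0.0.0 - 192.127.255.255) -> CORE-SW2
  192.64.0.0/13 (192.64.0.0 - 192.71.255.255) -> CORE
More-specific entries that do NOT match:
  192.99.182.224/28 (192.99.182.224 - 192.99.182.239) does not contain 192.67.182.228
  192.67.180.128/25 (192.67.180.128 - 192.67.180.255) does not contain 192.67.182.228
  192.67.148.0/22 (192.67.148.0 - 192.67.151.255) does not contain 192.67.182.228
  192.67.144.0/20 (192.67.144.0 - 192.67.159.255) does not contain 192.67.182.228
  192.67.32.0/19 (192.67.32.0 - 192.67.63.255) does not contain 192.67.182.228
  192.67.192.0/18 (192.67.192.0 - 192.67.255.255) does not contain 192.67.182.228
  193.67.128.0/18 (193.67.128.0 - 193.67.191.255) does not contain 192.67.182.228
  192.66.128.0/18 (192.66.128.0 - 192.66.191.255) does not contain 192.67.182.228
  192.67.0.0/17 (192.67.0.0 - 192.67.127.255) does not contain 192.67.182.228
Longest matching prefix is /13 -> next hop CORE.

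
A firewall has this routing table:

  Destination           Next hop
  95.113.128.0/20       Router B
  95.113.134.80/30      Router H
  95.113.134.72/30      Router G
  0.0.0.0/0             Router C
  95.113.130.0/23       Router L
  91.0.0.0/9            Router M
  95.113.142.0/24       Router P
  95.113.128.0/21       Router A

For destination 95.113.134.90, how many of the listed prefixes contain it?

3

Prefixes containing 95.113.134.90:
  0.0.0.0/0 (default, matches everything)
  95.113.128.0/20 (95.113.128.0 - 95.113.143.255)
  95.113.128.0/21 (95.113.128.0 - 95.113.135.255)
Total matching entries: 3.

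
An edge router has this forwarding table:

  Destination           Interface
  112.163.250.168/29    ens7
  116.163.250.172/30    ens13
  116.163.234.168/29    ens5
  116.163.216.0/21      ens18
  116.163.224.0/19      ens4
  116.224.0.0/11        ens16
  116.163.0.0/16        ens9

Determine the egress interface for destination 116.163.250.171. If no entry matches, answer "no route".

ens4

Routes whose prefix contains 116.163.250.171:
  116.163.0.0/16 (116.163.0.0 - 116.163.255.255) -> ens9
  116.163.224.0/19 (116.163.224.0 - 116.163.255.255) -> ens4
More-specific entries that do NOT match:
  116.163.250.172/30 (116.163.250.172 - 116.163.250.175) does not contain 116.163.250.171
  112.163.250.168/29 (112.163.250.168 - 112.163.250.175) does not contain 116.163.250.171
  116.163.234.168/29 (116.163.234.168 - 116.163.234.175) does not contain 116.163.250.171
  116.163.216.0/21 (116.163.216.0 - 116.163.223.255) does not contain 116.163.250.171
Longest matching prefix is /19 -> interface ens4.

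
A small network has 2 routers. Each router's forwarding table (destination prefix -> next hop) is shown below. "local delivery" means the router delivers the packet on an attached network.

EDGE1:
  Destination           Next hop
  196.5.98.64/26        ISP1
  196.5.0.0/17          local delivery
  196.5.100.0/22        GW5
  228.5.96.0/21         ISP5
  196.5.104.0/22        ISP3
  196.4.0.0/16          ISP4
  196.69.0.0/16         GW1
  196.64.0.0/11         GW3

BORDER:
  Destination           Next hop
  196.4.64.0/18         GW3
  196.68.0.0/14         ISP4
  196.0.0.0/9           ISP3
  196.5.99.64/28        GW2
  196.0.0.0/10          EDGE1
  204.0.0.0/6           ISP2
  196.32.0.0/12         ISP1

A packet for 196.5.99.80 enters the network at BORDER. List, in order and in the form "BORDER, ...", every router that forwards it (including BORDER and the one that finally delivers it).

BORDER, EDGE1

At BORDER: longest match for 196.5.99.80 is 196.0.0.0/10 -> EDGE1
At EDGE1: longest match for 196.5.99.80 is 196.5.0.0/17 -> local delivery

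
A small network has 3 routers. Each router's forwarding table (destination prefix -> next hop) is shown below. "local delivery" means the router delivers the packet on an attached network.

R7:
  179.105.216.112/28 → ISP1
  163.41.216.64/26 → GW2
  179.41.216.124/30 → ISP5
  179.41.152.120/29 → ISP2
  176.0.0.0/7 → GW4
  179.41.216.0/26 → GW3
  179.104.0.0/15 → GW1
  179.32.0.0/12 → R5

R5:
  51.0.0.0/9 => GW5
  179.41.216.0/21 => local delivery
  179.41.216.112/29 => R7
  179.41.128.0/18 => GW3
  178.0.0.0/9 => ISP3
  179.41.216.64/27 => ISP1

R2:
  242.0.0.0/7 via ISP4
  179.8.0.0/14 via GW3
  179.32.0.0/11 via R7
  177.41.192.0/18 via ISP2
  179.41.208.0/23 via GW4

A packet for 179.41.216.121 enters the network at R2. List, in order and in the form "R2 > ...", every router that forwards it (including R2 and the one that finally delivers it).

At R2: longest match for 179.41.216.121 is 179.32.0.0/11 -> R7
At R7: longest match for 179.41.216.121 is 179.32.0.0/12 -> R5
At R5: longest match for 179.41.216.121 is 179.41.216.0/21 -> local delivery

R2 > R7 > R5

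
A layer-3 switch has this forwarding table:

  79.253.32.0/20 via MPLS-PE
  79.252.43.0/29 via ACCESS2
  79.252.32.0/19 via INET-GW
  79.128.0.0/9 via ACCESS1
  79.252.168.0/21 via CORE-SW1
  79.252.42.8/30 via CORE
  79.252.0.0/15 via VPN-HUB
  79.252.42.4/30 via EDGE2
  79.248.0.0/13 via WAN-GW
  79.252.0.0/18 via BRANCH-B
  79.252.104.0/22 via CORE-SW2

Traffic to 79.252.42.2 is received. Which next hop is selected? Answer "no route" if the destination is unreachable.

Routes whose prefix contains 79.252.42.2:
  79.128.0.0/9 (79.128.0.0 - 79.255.255.255) -> ACCESS1
  79.248.0.0/13 (79.248.0.0 - 79.255.255.255) -> WAN-GW
  79.252.0.0/15 (79.252.0.0 - 79.253.255.255) -> VPN-HUB
  79.252.0.0/18 (79.252.0.0 - 79.252.63.255) -> BRANCH-B
  79.252.32.0/19 (79.252.32.0 - 79.252.63.255) -> INET-GW
More-specific entries that do NOT match:
  79.252.42.8/30 (79.252.42.8 - 79.252.42.11) does not contain 79.252.42.2
  79.252.42.4/30 (79.252.42.4 - 79.252.42.7) does not contain 79.252.42.2
  79.252.43.0/29 (79.252.43.0 - 79.252.43.7) does not contain 79.252.42.2
  79.252.104.0/22 (79.252.104.0 - 79.252.107.255) does not contain 79.252.42.2
  79.252.168.0/21 (79.252.168.0 - 79.252.175.255) does not contain 79.252.42.2
  79.253.32.0/20 (79.253.32.0 - 79.253.47.255) does not contain 79.252.42.2
Longest matching prefix is /19 -> next hop INET-GW.

INET-GW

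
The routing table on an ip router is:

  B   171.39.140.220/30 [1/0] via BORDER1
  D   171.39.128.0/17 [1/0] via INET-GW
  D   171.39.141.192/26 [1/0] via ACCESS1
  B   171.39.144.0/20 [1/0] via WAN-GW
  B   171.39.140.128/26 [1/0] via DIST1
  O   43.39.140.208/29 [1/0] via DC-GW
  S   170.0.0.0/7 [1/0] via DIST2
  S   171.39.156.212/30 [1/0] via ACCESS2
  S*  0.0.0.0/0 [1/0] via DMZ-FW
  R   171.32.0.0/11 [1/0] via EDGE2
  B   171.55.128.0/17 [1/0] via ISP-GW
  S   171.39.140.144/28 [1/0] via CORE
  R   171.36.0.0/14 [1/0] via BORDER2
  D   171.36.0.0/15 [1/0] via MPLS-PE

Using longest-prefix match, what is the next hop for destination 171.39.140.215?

Routes whose prefix contains 171.39.140.215:
  0.0.0.0/0 (default, matches everything) -> DMZ-FW
  170.0.0.0/7 (170.0.0.0 - 171.255.255.255) -> DIST2
  171.32.0.0/11 (171.32.0.0 - 171.63.255.255) -> EDGE2
  171.36.0.0/14 (171.36.0.0 - 171.39.255.255) -> BORDER2
  171.39.128.0/17 (171.39.128.0 - 171.39.255.255) -> INET-GW
More-specific entries that do NOT match:
  171.39.140.220/30 (171.39.140.220 - 171.39.140.223) does not contain 171.39.140.215
  171.39.156.212/30 (171.39.156.212 - 171.39.156.215) does not contain 171.39.140.215
  43.39.140.208/29 (43.39.140.208 - 43.39.140.215) does not contain 171.39.140.215
  171.39.140.144/28 (171.39.140.144 - 171.39.140.159) does not contain 171.39.140.215
  171.39.141.192/26 (171.39.141.192 - 171.39.141.255) does not contain 171.39.140.215
  171.39.140.128/26 (171.39.140.128 - 171.39.140.191) does not contain 171.39.140.215
  171.39.144.0/20 (171.39.144.0 - 171.39.159.255) does not contain 171.39.140.215
Longest matching prefix is /17 -> next hop INET-GW.

INET-GW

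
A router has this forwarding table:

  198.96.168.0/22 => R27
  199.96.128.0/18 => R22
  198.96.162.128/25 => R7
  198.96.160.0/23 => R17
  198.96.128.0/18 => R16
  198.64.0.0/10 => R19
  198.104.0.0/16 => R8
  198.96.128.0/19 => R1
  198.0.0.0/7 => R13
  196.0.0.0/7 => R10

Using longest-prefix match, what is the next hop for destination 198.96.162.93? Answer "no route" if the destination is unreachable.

Routes whose prefix contains 198.96.162.93:
  198.0.0.0/7 (198.0.0.0 - 199.255.255.255) -> R13
  198.64.0.0/10 (198.64.0.0 - 198.127.255.255) -> R19
  198.96.128.0/18 (198.96.128.0 - 198.96.191.255) -> R16
More-specific entries that do NOT match:
  198.96.162.128/25 (198.96.162.128 - 198.96.162.255) does not contain 198.96.162.93
  198.96.160.0/23 (198.96.160.0 - 198.96.161.255) does not contain 198.96.162.93
  198.96.168.0/22 (198.96.168.0 - 198.96.171.255) does not contain 198.96.162.93
  198.96.128.0/19 (198.96.128.0 - 198.96.159.255) does not contain 198.96.162.93
Longest matching prefix is /18 -> next hop R16.

R16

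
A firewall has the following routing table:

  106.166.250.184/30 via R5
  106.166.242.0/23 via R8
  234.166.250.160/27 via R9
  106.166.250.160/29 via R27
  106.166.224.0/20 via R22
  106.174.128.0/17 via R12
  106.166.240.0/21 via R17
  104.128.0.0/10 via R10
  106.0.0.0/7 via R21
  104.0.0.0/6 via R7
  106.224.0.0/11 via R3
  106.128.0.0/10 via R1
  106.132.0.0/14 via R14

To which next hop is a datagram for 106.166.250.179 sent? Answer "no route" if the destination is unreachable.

Routes whose prefix contains 106.166.250.179:
  104.0.0.0/6 (104.0.0.0 - 107.255.255.255) -> R7
  106.0.0.0/7 (106.0.0.0 - 107.255.255.255) -> R21
  106.128.0.0/10 (106.128.0.0 - 106.191.255.255) -> R1
More-specific entries that do NOT match:
  106.166.250.184/30 (106.166.250.184 - 106.166.250.187) does not contain 106.166.250.179
  106.166.250.160/29 (106.166.250.160 - 106.166.250.167) does not contain 106.166.250.179
  234.166.250.160/27 (234.166.250.160 - 234.166.250.191) does not contain 106.166.250.179
  106.166.242.0/23 (106.166.242.0 - 106.166.243.255) does not contain 106.166.250.179
  106.166.240.0/21 (106.166.240.0 - 106.166.247.255) does not contain 106.166.250.179
  106.166.224.0/20 (106.166.224.0 - 106.166.239.255) does not contain 106.166.250.179
  106.174.128.0/17 (106.174.128.0 - 106.174.255.255) does not contain 106.166.250.179
  106.132.0.0/14 (106.132.0.0 - 106.135.255.255) does not contain 106.166.250.179
  106.224.0.0/11 (106.224.0.0 - 106.255.255.255) does not contain 106.166.250.179
Longest matching prefix is /10 -> next hop R1.

R1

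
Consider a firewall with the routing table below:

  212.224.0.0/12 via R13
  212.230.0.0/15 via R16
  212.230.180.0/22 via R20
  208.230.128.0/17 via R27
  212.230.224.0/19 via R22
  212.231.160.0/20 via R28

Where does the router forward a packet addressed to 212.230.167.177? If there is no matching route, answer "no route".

R16

Routes whose prefix contains 212.230.167.177:
  212.224.0.0/12 (212.224.0.0 - 212.239.255.255) -> R13
  212.230.0.0/15 (212.230.0.0 - 212.231.255.255) -> R16
More-specific entries that do NOT match:
  212.230.180.0/22 (212.230.180.0 - 212.230.183.255) does not contain 212.230.167.177
  212.231.160.0/20 (212.231.160.0 - 212.231.175.255) does not contain 212.230.167.177
  212.230.224.0/19 (212.230.224.0 - 212.230.255.255) does not contain 212.230.167.177
  208.230.128.0/17 (208.230.128.0 - 208.230.255.255) does not contain 212.230.167.177
Longest matching prefix is /15 -> next hop R16.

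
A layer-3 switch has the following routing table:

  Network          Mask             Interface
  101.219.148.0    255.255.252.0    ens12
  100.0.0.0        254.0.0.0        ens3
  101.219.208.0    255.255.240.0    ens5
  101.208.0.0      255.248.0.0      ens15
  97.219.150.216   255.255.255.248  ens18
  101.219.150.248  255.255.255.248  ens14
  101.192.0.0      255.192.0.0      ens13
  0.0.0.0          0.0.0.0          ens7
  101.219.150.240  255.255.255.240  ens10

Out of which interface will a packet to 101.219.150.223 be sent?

ens12

Routes whose prefix contains 101.219.150.223:
  0.0.0.0/0 (default, matches everything) -> ens7
  100.0.0.0/7 (100.0.0.0 - 101.255.255.255) -> ens3
  101.192.0.0/10 (101.192.0.0 - 101.255.255.255) -> ens13
  101.219.148.0/22 (101.219.148.0 - 101.219.151.255) -> ens12
More-specific entries that do NOT match:
  97.219.150.216/29 (97.219.150.216 - 97.219.150.223) does not contain 101.219.150.223
  101.219.150.248/29 (101.219.150.248 - 101.219.150.255) does not contain 101.219.150.223
  101.219.150.240/28 (101.219.150.240 - 101.219.150.255) does not contain 101.219.150.223
Longest matching prefix is /22 -> interface ens12.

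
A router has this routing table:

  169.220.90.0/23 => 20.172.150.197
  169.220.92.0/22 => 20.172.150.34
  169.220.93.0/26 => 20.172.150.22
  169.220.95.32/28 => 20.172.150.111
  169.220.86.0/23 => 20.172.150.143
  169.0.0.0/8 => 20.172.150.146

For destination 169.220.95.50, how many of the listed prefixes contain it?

Prefixes containing 169.220.95.50:
  169.0.0.0/8 (169.0.0.0 - 169.255.255.255)
  169.220.92.0/22 (169.220.92.0 - 169.220.95.255)
Total matching entries: 2.

2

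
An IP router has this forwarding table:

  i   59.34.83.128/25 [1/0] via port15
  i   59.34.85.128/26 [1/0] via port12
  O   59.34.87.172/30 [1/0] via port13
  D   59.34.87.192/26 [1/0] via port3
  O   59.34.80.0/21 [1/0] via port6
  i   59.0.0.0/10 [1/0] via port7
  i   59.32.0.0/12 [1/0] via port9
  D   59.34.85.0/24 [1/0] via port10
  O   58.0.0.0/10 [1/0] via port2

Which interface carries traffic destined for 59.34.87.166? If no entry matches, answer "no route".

Routes whose prefix contains 59.34.87.166:
  59.0.0.0/10 (59.0.0.0 - 59.63.255.255) -> port7
  59.32.0.0/12 (59.32.0.0 - 59.47.255.255) -> port9
  59.34.80.0/21 (59.34.80.0 - 59.34.87.255) -> port6
More-specific entries that do NOT match:
  59.34.87.172/30 (59.34.87.172 - 59.34.87.175) does not contain 59.34.87.166
  59.34.85.128/26 (59.34.85.128 - 59.34.85.191) does not contain 59.34.87.166
  59.34.87.192/26 (59.34.87.192 - 59.34.87.255) does not contain 59.34.87.166
  59.34.83.128/25 (59.34.83.128 - 59.34.83.255) does not contain 59.34.87.166
  59.34.85.0/24 (59.34.85.0 - 59.34.85.255) does not contain 59.34.87.166
Longest matching prefix is /21 -> interface port6.

port6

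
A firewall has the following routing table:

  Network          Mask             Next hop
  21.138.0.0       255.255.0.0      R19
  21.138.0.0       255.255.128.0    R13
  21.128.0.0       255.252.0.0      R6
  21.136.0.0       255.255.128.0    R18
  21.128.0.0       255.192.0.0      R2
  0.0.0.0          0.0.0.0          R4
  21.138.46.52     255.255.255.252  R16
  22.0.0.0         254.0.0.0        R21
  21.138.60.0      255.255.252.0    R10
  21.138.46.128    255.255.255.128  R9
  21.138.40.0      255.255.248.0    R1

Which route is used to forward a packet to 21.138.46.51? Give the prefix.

Entries matching 21.138.46.51:
  0.0.0.0/0 (default, matches everything)
  21.128.0.0/10 (21.128.0.0 - 21.191.255.255)
  21.138.0.0/16 (21.138.0.0 - 21.138.255.255)
  21.138.0.0/17 (21.138.0.0 - 21.138.127.255)
  21.138.40.0/21 (21.138.40.0 - 21.138.47.255)
Most specific is 21.138.40.0/21.

21.138.40.0/21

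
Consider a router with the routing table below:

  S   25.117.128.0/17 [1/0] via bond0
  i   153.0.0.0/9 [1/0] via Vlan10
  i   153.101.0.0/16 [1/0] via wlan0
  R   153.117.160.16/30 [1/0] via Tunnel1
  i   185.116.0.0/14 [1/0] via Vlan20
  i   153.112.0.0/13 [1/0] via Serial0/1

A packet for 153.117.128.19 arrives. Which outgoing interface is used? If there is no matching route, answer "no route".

Routes whose prefix contains 153.117.128.19:
  153.0.0.0/9 (153.0.0.0 - 153.127.255.255) -> Vlan10
  153.112.0.0/13 (153.112.0.0 - 153.119.255.255) -> Serial0/1
More-specific entries that do NOT match:
  153.117.160.16/30 (153.117.160.16 - 153.117.160.19) does not contain 153.117.128.19
  25.117.128.0/17 (25.117.128.0 - 25.117.255.255) does not contain 153.117.128.19
  153.101.0.0/16 (153.101.0.0 - 153.101.255.255) does not contain 153.117.128.19
  185.116.0.0/14 (185.116.0.0 - 185.119.255.255) does not contain 153.117.128.19
Longest matching prefix is /13 -> interface Serial0/1.

Serial0/1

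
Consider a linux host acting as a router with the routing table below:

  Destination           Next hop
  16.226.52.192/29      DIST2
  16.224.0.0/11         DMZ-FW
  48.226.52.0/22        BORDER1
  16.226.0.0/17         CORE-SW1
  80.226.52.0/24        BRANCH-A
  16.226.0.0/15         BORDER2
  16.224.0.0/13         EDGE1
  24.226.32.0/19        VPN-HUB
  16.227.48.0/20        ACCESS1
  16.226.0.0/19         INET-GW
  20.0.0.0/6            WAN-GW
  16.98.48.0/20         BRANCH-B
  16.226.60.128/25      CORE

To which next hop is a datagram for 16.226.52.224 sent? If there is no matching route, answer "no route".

Routes whose prefix contains 16.226.52.224:
  16.224.0.0/11 (16.224.0.0 - 16.255.255.255) -> DMZ-FW
  16.224.0.0/13 (16.224.0.0 - 16.231.255.255) -> EDGE1
  16.226.0.0/15 (16.226.0.0 - 16.227.255.255) -> BORDER2
  16.226.0.0/17 (16.226.0.0 - 16.226.127.255) -> CORE-SW1
More-specific entries that do NOT match:
  16.226.52.192/29 (16.226.52.192 - 16.226.52.199) does not contain 16.226.52.224
  16.226.60.128/25 (16.226.60.128 - 16.226.60.255) does not contain 16.226.52.224
  80.226.52.0/24 (80.226.52.0 - 80.226.52.255) does not contain 16.226.52.224
  48.226.52.0/22 (48.226.52.0 - 48.226.55.255) does not contain 16.226.52.224
  16.227.48.0/20 (16.227.48.0 - 16.227.63.255) does not contain 16.226.52.224
  16.98.48.0/20 (16.98.48.0 - 16.98.63.255) does not contain 16.226.52.224
  24.226.32.0/19 (24.226.32.0 - 24.226.63.255) does not contain 16.226.52.224
  16.226.0.0/19 (16.226.0.0 - 16.226.31.255) does not contain 16.226.52.224
Longest matching prefix is /17 -> next hop CORE-SW1.

CORE-SW1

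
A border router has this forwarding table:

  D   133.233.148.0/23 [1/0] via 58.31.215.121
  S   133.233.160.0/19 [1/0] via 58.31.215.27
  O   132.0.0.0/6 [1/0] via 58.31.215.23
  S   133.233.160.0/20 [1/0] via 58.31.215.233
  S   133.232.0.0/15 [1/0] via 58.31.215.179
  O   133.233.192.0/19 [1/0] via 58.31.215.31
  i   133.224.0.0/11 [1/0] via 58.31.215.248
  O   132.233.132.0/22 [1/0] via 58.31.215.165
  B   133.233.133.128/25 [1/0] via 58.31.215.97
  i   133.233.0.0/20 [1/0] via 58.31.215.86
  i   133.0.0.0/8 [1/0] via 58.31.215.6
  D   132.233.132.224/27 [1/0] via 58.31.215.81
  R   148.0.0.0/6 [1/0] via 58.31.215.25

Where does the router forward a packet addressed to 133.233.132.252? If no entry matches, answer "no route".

Routes whose prefix contains 133.233.132.252:
  132.0.0.0/6 (132.0.0.0 - 135.255.255.255) -> 58.31.215.23
  133.0.0.0/8 (133.0.0.0 - 133.255.255.255) -> 58.31.215.6
  133.224.0.0/11 (133.224.0.0 - 133.255.255.255) -> 58.31.215.248
  133.232.0.0/15 (133.232.0.0 - 133.233.255.255) -> 58.31.215.179
More-specific entries that do NOT match:
  132.233.132.224/27 (132.233.132.224 - 132.233.132.255) does not contain 133.233.132.252
  133.233.133.128/25 (133.233.133.128 - 133.233.133.255) does not contain 133.233.132.252
  133.233.148.0/23 (133.233.148.0 - 133.233.149.255) does not contain 133.233.132.252
  132.233.132.0/22 (132.233.132.0 - 132.233.135.255) does not contain 133.233.132.252
  133.233.160.0/20 (133.233.160.0 - 133.233.175.255) does not contain 133.233.132.252
  133.233.0.0/20 (133.233.0.0 - 133.233.15.255) does not contain 133.233.132.252
  133.233.160.0/19 (133.233.160.0 - 133.233.191.255) does not contain 133.233.132.252
  133.233.192.0/19 (133.233.192.0 - 133.233.223.255) does not contain 133.233.132.252
Longest matching prefix is /15 -> next hop 58.31.215.179.

58.31.215.179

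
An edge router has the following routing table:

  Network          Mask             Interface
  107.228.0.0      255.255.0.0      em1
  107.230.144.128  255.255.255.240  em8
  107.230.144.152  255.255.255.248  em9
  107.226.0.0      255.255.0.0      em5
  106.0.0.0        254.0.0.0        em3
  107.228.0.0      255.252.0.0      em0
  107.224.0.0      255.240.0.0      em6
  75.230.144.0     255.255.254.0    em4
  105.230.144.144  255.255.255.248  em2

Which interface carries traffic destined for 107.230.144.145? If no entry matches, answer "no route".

Routes whose prefix contains 107.230.144.145:
  106.0.0.0/7 (106.0.0.0 - 107.255.255.255) -> em3
  107.224.0.0/12 (107.224.0.0 - 107.239.255.255) -> em6
  107.228.0.0/14 (107.228.0.0 - 107.231.255.255) -> em0
More-specific entries that do NOT match:
  107.230.144.152/29 (107.230.144.152 - 107.230.144.159) does not contain 107.230.144.145
  105.230.144.144/29 (105.230.144.144 - 105.230.144.151) does not contain 107.230.144.145
  107.230.144.128/28 (107.230.144.128 - 107.230.144.143) does not contain 107.230.144.145
  75.230.144.0/23 (75.230.144.0 - 75.230.145.255) does not contain 107.230.144.145
  107.228.0.0/16 (107.228.0.0 - 107.228.255.255) does not contain 107.230.144.145
  107.226.0.0/16 (107.226.0.0 - 107.226.255.255) does not contain 107.230.144.145
Longest matching prefix is /14 -> interface em0.

em0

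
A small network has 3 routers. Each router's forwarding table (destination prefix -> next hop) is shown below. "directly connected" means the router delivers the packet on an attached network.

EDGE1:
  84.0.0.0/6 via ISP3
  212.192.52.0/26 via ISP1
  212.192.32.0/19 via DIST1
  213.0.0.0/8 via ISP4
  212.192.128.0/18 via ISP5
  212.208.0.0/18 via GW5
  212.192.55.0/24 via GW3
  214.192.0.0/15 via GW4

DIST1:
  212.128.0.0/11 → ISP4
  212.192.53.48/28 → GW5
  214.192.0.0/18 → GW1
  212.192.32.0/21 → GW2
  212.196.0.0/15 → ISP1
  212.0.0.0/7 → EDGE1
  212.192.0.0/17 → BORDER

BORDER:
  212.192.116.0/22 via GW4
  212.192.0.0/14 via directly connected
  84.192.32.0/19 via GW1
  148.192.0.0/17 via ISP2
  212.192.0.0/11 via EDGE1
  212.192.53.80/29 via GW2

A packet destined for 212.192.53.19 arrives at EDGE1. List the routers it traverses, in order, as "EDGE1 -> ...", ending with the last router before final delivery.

EDGE1 -> DIST1 -> BORDER

At EDGE1: longest match for 212.192.53.19 is 212.192.32.0/19 -> DIST1
At DIST1: longest match for 212.192.53.19 is 212.192.0.0/17 -> BORDER
At BORDER: longest match for 212.192.53.19 is 212.192.0.0/14 -> directly connected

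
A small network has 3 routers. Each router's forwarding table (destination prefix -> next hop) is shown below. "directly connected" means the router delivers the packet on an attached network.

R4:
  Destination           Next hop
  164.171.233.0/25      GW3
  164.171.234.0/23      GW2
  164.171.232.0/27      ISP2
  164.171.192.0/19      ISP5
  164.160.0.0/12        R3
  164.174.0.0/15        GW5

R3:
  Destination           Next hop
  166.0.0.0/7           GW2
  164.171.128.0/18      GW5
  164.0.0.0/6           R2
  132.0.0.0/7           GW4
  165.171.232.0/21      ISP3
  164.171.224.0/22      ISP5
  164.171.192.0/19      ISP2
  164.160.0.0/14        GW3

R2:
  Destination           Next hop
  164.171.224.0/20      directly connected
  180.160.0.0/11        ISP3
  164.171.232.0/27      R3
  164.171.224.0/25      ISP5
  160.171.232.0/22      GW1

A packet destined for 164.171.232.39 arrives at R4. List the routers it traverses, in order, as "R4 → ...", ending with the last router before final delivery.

At R4: longest match for 164.171.232.39 is 164.160.0.0/12 -> R3
At R3: longest match for 164.171.232.39 is 164.0.0.0/6 -> R2
At R2: longest match for 164.171.232.39 is 164.171.224.0/20 -> directly connected

R4 → R3 → R2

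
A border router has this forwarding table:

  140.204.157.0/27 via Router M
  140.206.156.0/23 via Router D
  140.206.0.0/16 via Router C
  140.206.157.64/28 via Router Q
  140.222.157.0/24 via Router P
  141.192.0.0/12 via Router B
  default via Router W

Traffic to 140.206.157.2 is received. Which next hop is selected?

Routes whose prefix contains 140.206.157.2:
  0.0.0.0/0 (default, matches everything) -> Router W
  140.206.0.0/16 (140.206.0.0 - 140.206.255.255) -> Router C
  140.206.156.0/23 (140.206.156.0 - 140.206.157.255) -> Router D
More-specific entries that do NOT match:
  140.206.157.64/28 (140.206.157.64 - 140.206.157.79) does not contain 140.206.157.2
  140.204.157.0/27 (140.204.157.0 - 140.204.157.31) does not contain 140.206.157.2
  140.222.157.0/24 (140.222.157.0 - 140.222.157.255) does not contain 140.206.157.2
Longest matching prefix is /23 -> next hop Router D.

Router D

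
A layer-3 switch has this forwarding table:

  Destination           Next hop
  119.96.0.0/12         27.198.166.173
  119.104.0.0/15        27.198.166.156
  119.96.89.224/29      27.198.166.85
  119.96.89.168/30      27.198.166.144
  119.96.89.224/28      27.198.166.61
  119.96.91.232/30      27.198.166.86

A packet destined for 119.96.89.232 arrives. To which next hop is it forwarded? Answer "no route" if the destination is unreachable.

Routes whose prefix contains 119.96.89.232:
  119.96.0.0/12 (119.96.0.0 - 119.111.255.255) -> 27.198.166.173
  119.96.89.224/28 (119.96.89.224 - 119.96.89.239) -> 27.198.166.61
More-specific entries that do NOT match:
  119.96.89.168/30 (119.96.89.168 - 119.96.89.171) does not contain 119.96.89.232
  119.96.91.232/30 (119.96.91.232 - 119.96.91.235) does not contain 119.96.89.232
  119.96.89.224/29 (119.96.89.224 - 119.96.89.231) does not contain 119.96.89.232
Longest matching prefix is /28 -> next hop 27.198.166.61.

27.198.166.61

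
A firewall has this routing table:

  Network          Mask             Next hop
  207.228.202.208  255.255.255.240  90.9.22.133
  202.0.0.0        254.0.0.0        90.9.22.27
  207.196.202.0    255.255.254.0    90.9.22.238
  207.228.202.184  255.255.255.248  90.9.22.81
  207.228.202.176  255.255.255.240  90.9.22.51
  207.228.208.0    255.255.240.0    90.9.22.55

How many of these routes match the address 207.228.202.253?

0

No listed prefix contains 207.228.202.253.
Total matching entries: 0.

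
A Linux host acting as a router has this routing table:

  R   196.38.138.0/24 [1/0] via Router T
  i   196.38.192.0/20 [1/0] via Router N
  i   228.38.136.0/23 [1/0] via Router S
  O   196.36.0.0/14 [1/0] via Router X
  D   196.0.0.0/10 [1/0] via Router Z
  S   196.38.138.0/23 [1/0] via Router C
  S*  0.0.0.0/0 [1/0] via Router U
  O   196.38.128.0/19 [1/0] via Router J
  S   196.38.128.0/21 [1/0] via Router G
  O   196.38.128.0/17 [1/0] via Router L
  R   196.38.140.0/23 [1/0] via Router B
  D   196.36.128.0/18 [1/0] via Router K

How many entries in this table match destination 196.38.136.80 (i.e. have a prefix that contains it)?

Prefixes containing 196.38.136.80:
  0.0.0.0/0 (default, matches everything)
  196.0.0.0/10 (196.0.0.0 - 196.63.255.255)
  196.36.0.0/14 (196.36.0.0 - 196.39.255.255)
  196.38.128.0/17 (196.38.128.0 - 196.38.255.255)
  196.38.128.0/19 (196.38.128.0 - 196.38.159.255)
Total matching entries: 5.

5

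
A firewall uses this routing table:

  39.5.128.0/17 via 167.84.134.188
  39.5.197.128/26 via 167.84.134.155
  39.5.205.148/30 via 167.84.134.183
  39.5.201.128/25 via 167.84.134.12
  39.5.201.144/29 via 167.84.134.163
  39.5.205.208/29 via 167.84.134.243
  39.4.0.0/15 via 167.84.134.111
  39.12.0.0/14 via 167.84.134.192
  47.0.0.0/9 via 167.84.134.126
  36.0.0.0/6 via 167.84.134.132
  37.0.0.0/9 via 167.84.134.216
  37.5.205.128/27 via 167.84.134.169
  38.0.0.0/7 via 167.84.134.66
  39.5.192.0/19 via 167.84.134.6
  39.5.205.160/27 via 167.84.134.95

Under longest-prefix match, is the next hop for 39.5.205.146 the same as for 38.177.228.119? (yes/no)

no

39.5.205.146: longest match 39.5.192.0/19 -> 167.84.134.6
38.177.228.119: longest match 38.0.0.0/7 -> 167.84.134.66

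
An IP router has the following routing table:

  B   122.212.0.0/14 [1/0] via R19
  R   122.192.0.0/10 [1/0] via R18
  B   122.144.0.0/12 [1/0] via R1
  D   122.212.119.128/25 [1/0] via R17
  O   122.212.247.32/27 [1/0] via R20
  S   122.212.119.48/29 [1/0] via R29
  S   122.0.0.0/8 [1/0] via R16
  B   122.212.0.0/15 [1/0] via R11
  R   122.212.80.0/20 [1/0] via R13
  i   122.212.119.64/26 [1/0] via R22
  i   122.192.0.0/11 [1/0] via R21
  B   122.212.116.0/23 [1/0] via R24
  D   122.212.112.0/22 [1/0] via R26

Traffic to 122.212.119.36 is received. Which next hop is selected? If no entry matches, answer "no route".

R11

Routes whose prefix contains 122.212.119.36:
  122.0.0.0/8 (122.0.0.0 - 122.255.255.255) -> R16
  122.192.0.0/10 (122.192.0.0 - 122.255.255.255) -> R18
  122.192.0.0/11 (122.192.0.0 - 122.223.255.255) -> R21
  122.212.0.0/14 (122.212.0.0 - 122.215.255.255) -> R19
  122.212.0.0/15 (122.212.0.0 - 122.213.255.255) -> R11
More-specific entries that do NOT match:
  122.212.119.48/29 (122.212.119.48 - 122.212.119.55) does not contain 122.212.119.36
  122.212.247.32/27 (122.212.247.32 - 122.212.247.63) does not contain 122.212.119.36
  122.212.119.64/26 (122.212.119.64 - 122.212.119.127) does not contain 122.212.119.36
  122.212.119.128/25 (122.212.119.128 - 122.212.119.255) does not contain 122.212.119.36
  122.212.116.0/23 (122.212.116.0 - 122.212.117.255) does not contain 122.212.119.36
  122.212.112.0/22 (122.212.112.0 - 122.212.115.255) does not contain 122.212.119.36
  122.212.80.0/20 (122.212.80.0 - 122.212.95.255) does not contain 122.212.119.36
Longest matching prefix is /15 -> next hop R11.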